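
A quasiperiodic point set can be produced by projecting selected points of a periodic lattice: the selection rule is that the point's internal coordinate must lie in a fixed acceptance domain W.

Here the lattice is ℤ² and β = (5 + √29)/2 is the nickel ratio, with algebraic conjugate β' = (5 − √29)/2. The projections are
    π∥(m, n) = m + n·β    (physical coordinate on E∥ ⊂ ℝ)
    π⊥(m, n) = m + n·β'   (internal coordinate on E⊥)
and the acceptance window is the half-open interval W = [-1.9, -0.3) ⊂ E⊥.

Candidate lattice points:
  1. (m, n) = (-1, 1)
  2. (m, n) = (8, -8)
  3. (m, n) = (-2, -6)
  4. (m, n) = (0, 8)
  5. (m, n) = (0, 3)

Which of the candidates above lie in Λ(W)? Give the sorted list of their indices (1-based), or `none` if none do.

1, 3, 4, 5

Numerically β ≈ 5.192582 and β' = −1/β ≈ -0.192582.
#1 (-1,1): internal coord -1 + (1)·β' = -1.192582; -1.192582 ∈ [-1.9, -0.3) → IN Λ
#2 (8,-8): internal coord 8 + (-8)·β' = +9.540659; +9.540659 ∉ [-1.9, -0.3) → out
#3 (-2,-6): internal coord -2 + (-6)·β' = -0.844506; -0.844506 ∈ [-1.9, -0.3) → IN Λ
#4 (0,8): internal coord 0 + (8)·β' = -1.540659; -1.540659 ∈ [-1.9, -0.3) → IN Λ
#5 (0,3): internal coord 0 + (3)·β' = -0.577747; -0.577747 ∈ [-1.9, -0.3) → IN Λ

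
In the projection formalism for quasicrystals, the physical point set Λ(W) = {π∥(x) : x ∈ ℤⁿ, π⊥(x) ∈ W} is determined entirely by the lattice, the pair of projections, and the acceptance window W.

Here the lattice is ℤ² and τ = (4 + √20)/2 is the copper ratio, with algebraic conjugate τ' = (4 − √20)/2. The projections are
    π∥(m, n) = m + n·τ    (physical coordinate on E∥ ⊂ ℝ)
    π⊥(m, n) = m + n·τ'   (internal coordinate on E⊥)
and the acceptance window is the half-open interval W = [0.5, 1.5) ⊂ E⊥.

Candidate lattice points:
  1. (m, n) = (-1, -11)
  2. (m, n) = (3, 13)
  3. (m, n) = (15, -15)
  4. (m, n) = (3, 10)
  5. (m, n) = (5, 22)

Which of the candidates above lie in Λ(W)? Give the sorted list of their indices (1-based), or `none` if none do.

Compute τ' = (4−√20)/2 = -0.236068, so π⊥(m,n) = m -0.236068·n.
candidate 1: (m,n)=(-1,-11) → π∥ = -1-11·τ ≈ -47.596748, π⊥ = -1-11·τ' ≈ 1.596748 ∉ [0.5, 1.5) ⇒ out
candidate 2: (m,n)=(3,13) → π∥ = 3+13·τ ≈ 58.068884, π⊥ = 3+13·τ' ≈ -0.068884 ∉ [0.5, 1.5) ⇒ out
candidate 3: (m,n)=(15,-15) → π∥ = 15-15·τ ≈ -48.541020, π⊥ = 15-15·τ' ≈ 18.541020 ∉ [0.5, 1.5) ⇒ out
candidate 4: (m,n)=(3,10) → π∥ = 3+10·τ ≈ 45.360680, π⊥ = 3+10·τ' ≈ 0.639320 ∈ [0.5, 1.5) ⇒ IN Λ
candidate 5: (m,n)=(5,22) → π∥ = 5+22·τ ≈ 98.193496, π⊥ = 5+22·τ' ≈ -0.193496 ∉ [0.5, 1.5) ⇒ out

4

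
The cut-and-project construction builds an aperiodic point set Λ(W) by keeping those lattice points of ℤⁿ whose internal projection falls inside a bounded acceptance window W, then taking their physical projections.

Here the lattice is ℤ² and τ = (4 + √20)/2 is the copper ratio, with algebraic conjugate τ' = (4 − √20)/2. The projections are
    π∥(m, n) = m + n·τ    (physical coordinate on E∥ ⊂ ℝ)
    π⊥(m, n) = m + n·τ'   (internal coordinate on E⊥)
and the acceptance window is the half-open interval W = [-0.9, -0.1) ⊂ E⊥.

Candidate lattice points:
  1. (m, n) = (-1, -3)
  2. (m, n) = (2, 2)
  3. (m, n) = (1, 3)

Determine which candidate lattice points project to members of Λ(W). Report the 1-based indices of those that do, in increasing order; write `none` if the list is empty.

Numerically τ ≈ 4.2361 and τ' = −1/τ ≈ -0.2361.
[1] lift (-1,-3): star map gives -0.2918; window check -0.9 ≤ -0.2918 < -0.1 is true → IN Λ
[2] lift (2,2): star map gives 1.5279; window check -0.9 ≤ 1.5279 < -0.1 is false → out
[3] lift (1,3): star map gives 0.2918; window check -0.9 ≤ 0.2918 < -0.1 is false → out

1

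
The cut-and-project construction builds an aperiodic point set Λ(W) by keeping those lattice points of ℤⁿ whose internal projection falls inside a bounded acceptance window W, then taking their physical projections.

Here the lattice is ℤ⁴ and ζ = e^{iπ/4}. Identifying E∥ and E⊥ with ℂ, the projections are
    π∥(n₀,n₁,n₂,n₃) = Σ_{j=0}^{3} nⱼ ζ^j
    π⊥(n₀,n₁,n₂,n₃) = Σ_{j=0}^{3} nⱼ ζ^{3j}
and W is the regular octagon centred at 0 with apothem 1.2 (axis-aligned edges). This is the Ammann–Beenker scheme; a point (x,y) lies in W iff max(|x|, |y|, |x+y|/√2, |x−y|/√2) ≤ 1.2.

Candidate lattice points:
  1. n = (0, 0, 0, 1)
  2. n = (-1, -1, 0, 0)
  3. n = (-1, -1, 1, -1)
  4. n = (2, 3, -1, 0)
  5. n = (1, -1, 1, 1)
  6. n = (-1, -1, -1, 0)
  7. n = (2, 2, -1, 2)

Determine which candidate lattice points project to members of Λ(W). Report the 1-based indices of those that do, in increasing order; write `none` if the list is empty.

Internal map: ζ^{3j} for j=0..3 gives (1,0), (−√2/2,√2/2), (0,−1), (√2/2,√2/2).
#1 (0, 0, 0, 1): internal (0.707107, 0.707107); octagon support 1.000000 vs apothem 1.2 → ∈ W
#2 (-1, -1, 0, 0): internal (-0.292893, -0.707107); octagon support 0.707107 vs apothem 1.2 → ∈ W
#3 (-1, -1, 1, -1): internal (-1.000000, -2.414214); octagon support 2.414214 vs apothem 1.2 → ∉ W
#4 (2, 3, -1, 0): internal (-0.121320, 3.121320); octagon support 3.121320 vs apothem 1.2 → ∉ W
#5 (1, -1, 1, 1): internal (2.414214, -1.000000); octagon support 2.414214 vs apothem 1.2 → ∉ W
#6 (-1, -1, -1, 0): internal (-0.292893, 0.292893); octagon support 0.414214 vs apothem 1.2 → ∈ W
#7 (2, 2, -1, 2): internal (2.000000, 3.828427); octagon support 4.121320 vs apothem 1.2 → ∉ W

1, 2, 6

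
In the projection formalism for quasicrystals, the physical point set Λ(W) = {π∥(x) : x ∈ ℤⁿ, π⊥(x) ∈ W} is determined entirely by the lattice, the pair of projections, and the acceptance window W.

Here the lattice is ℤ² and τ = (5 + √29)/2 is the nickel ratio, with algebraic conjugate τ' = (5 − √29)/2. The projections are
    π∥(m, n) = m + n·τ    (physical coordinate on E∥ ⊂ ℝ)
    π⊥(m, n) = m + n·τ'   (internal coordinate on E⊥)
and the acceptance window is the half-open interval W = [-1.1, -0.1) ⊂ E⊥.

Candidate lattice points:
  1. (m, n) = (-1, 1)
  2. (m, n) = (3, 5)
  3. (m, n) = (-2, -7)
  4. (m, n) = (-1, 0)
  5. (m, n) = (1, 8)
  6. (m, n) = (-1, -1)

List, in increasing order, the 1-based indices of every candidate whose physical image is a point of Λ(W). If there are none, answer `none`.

τ' = (5−√29)/2 ≈ -0.1926.
candidate 1: (m,n)=(-1,1) → π∥ = -1+1·τ ≈ 4.1926, π⊥ = -1+1·τ' ≈ -1.1926 ∉ [-1.1, -0.1) ⇒ out
candidate 2: (m,n)=(3,5) → π∥ = 3+5·τ ≈ 28.9629, π⊥ = 3+5·τ' ≈ 2.0371 ∉ [-1.1, -0.1) ⇒ out
candidate 3: (m,n)=(-2,-7) → π∥ = -2-7·τ ≈ -38.3481, π⊥ = -2-7·τ' ≈ -0.6519 ∈ [-1.1, -0.1) ⇒ IN Λ
candidate 4: (m,n)=(-1,0) → π∥ = -1+0·τ ≈ -1.0000, π⊥ = -1+0·τ' ≈ -1.0000 ∈ [-1.1, -0.1) ⇒ IN Λ
candidate 5: (m,n)=(1,8) → π∥ = 1+8·τ ≈ 42.5407, π⊥ = 1+8·τ' ≈ -0.5407 ∈ [-1.1, -0.1) ⇒ IN Λ
candidate 6: (m,n)=(-1,-1) → π∥ = -1-1·τ ≈ -6.1926, π⊥ = -1-1·τ' ≈ -0.8074 ∈ [-1.1, -0.1) ⇒ IN Λ

3, 4, 5, 6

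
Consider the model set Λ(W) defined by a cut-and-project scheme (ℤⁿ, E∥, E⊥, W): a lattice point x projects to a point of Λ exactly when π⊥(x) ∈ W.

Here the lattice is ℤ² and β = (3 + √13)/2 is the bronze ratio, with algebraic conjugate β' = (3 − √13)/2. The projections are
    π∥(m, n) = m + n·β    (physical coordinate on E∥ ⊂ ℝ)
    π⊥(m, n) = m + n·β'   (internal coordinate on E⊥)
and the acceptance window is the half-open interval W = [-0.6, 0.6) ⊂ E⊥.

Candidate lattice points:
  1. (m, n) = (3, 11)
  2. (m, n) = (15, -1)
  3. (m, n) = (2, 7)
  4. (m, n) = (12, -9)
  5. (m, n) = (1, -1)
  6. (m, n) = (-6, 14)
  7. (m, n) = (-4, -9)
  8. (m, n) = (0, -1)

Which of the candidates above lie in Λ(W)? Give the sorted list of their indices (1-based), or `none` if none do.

1, 3, 8

β' = (3−√13)/2 ≈ -0.3028.
[1] lift (3,11): star map gives -0.3305; window check -0.6 ≤ -0.3305 < 0.6 is true → IN Λ
[2] lift (15,-1): star map gives 15.3028; window check -0.6 ≤ 15.3028 < 0.6 is false → out
[3] lift (2,7): star map gives -0.1194; window check -0.6 ≤ -0.1194 < 0.6 is true → IN Λ
[4] lift (12,-9): star map gives 14.7250; window check -0.6 ≤ 14.7250 < 0.6 is false → out
[5] lift (1,-1): star map gives 1.3028; window check -0.6 ≤ 1.3028 < 0.6 is false → out
[6] lift (-6,14): star map gives -10.2389; window check -0.6 ≤ -10.2389 < 0.6 is false → out
[7] lift (-4,-9): star map gives -1.2750; window check -0.6 ≤ -1.2750 < 0.6 is false → out
[8] lift (0,-1): star map gives 0.3028; window check -0.6 ≤ 0.3028 < 0.6 is true → IN Λ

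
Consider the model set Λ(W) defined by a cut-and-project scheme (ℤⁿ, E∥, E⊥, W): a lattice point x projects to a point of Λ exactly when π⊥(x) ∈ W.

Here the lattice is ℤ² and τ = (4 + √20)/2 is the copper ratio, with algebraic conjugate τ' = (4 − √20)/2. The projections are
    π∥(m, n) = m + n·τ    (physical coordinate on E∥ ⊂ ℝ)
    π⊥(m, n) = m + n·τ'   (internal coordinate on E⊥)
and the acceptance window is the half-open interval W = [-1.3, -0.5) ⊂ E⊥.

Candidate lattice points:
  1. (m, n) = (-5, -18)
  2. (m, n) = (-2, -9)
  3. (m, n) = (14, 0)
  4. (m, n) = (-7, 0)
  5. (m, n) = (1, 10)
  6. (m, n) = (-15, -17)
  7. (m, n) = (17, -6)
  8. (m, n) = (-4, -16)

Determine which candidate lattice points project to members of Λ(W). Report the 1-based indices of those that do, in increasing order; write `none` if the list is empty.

τ' = (4−√20)/2 ≈ -0.236068.
#1 (-5,-18): internal coord -5 + (-18)·τ' = -0.750776; -0.750776 ∈ [-1.3, -0.5) → IN Λ
#2 (-2,-9): internal coord -2 + (-9)·τ' = +0.124612; +0.124612 ∉ [-1.3, -0.5) → out
#3 (14,0): internal coord 14 + (0)·τ' = +14.000000; +14.000000 ∉ [-1.3, -0.5) → out
#4 (-7,0): internal coord -7 + (0)·τ' = -7.000000; -7.000000 ∉ [-1.3, -0.5) → out
#5 (1,10): internal coord 1 + (10)·τ' = -1.360680; -1.360680 ∉ [-1.3, -0.5) → out
#6 (-15,-17): internal coord -15 + (-17)·τ' = -10.986844; -10.986844 ∉ [-1.3, -0.5) → out
#7 (17,-6): internal coord 17 + (-6)·τ' = +18.416408; +18.416408 ∉ [-1.3, -0.5) → out
#8 (-4,-16): internal coord -4 + (-16)·τ' = -0.222912; -0.222912 ∉ [-1.3, -0.5) → out

1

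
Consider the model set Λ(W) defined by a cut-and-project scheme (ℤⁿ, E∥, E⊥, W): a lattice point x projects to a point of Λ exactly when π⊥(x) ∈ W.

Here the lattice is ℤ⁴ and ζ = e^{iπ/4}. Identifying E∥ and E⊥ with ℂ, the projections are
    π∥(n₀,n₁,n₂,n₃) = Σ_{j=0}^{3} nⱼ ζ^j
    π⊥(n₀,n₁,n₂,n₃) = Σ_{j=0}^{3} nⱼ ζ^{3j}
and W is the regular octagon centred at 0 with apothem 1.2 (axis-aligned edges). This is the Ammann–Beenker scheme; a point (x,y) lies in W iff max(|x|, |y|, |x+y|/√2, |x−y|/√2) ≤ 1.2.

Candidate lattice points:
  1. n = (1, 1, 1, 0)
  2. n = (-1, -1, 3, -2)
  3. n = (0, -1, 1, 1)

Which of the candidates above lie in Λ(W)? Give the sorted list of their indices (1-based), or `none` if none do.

1

Internal map: ζ^{3j} for j=0..3 gives (1,0), (−√2/2,√2/2), (0,−1), (√2/2,√2/2).
#1 (1, 1, 1, 0): internal (0.292893, -0.292893); octagon support 0.414214 vs apothem 1.2 → ∈ W
#2 (-1, -1, 3, -2): internal (-1.707107, -5.121320); octagon support 5.121320 vs apothem 1.2 → ∉ W
#3 (0, -1, 1, 1): internal (1.414214, -1.000000); octagon support 1.707107 vs apothem 1.2 → ∉ W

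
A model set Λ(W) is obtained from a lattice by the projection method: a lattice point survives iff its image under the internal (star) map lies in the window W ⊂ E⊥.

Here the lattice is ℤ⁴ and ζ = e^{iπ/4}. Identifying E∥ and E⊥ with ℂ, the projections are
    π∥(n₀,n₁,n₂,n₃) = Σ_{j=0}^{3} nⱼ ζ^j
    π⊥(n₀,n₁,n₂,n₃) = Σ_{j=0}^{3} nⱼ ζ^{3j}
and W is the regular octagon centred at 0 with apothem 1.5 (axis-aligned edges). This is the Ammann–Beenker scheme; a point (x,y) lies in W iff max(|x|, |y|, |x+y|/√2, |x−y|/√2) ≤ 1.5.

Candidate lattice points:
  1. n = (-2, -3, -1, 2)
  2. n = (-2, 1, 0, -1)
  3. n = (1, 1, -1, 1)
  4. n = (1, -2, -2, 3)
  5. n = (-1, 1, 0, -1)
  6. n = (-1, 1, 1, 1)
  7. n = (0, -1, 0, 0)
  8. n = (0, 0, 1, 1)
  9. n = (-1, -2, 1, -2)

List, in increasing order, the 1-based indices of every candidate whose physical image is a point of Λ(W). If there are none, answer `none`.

6, 7, 8

π⊥(n) = n₀ + n₁ζ³ + n₂ζ⁶ + n₃ζ⁹ where ζ = e^{iπ/4}.
candidate 1: n = (-2, -3, -1, 2) → π⊥ ≈ (+1.5355, +0.2929); max(|x|,|y|,|x±y|/√2) = 1.5355 > 1.5 ⇒ ∉ W
candidate 2: n = (-2, 1, 0, -1) → π⊥ ≈ (-3.4142, +0.0000); max(|x|,|y|,|x±y|/√2) = 3.4142 > 1.5 ⇒ ∉ W
candidate 3: n = (1, 1, -1, 1) → π⊥ ≈ (+1.0000, +2.4142); max(|x|,|y|,|x±y|/√2) = 2.4142 > 1.5 ⇒ ∉ W
candidate 4: n = (1, -2, -2, 3) → π⊥ ≈ (+4.5355, +2.7071); max(|x|,|y|,|x±y|/√2) = 5.1213 > 1.5 ⇒ ∉ W
candidate 5: n = (-1, 1, 0, -1) → π⊥ ≈ (-2.4142, +0.0000); max(|x|,|y|,|x±y|/√2) = 2.4142 > 1.5 ⇒ ∉ W
candidate 6: n = (-1, 1, 1, 1) → π⊥ ≈ (-1.0000, +0.4142); max(|x|,|y|,|x±y|/√2) = 1.0000 ≤ 1.5 ⇒ ∈ W
candidate 7: n = (0, -1, 0, 0) → π⊥ ≈ (+0.7071, -0.7071); max(|x|,|y|,|x±y|/√2) = 1.0000 ≤ 1.5 ⇒ ∈ W
candidate 8: n = (0, 0, 1, 1) → π⊥ ≈ (+0.7071, -0.2929); max(|x|,|y|,|x±y|/√2) = 0.7071 ≤ 1.5 ⇒ ∈ W
candidate 9: n = (-1, -2, 1, -2) → π⊥ ≈ (-1.0000, -3.8284); max(|x|,|y|,|x±y|/√2) = 3.8284 > 1.5 ⇒ ∉ W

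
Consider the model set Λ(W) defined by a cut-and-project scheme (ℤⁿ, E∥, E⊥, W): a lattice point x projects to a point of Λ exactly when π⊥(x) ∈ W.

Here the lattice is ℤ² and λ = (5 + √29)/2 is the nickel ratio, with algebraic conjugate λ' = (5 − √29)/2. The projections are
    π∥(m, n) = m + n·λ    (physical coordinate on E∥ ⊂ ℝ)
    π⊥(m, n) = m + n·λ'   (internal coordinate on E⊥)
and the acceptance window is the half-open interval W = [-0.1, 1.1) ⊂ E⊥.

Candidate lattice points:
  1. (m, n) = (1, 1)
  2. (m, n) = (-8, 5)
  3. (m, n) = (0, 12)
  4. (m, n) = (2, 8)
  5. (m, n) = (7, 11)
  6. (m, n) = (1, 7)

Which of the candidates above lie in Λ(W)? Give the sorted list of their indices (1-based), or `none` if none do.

1, 4

λ' = (5−√29)/2 ≈ -0.1926.
[1] lift (1,1): star map gives 0.8074; window check -0.1 ≤ 0.8074 < 1.1 is true → IN Λ
[2] lift (-8,5): star map gives -8.9629; window check -0.1 ≤ -8.9629 < 1.1 is false → out
[3] lift (0,12): star map gives -2.3110; window check -0.1 ≤ -2.3110 < 1.1 is false → out
[4] lift (2,8): star map gives 0.4593; window check -0.1 ≤ 0.4593 < 1.1 is true → IN Λ
[5] lift (7,11): star map gives 4.8816; window check -0.1 ≤ 4.8816 < 1.1 is false → out
[6] lift (1,7): star map gives -0.3481; window check -0.1 ≤ -0.3481 < 1.1 is false → out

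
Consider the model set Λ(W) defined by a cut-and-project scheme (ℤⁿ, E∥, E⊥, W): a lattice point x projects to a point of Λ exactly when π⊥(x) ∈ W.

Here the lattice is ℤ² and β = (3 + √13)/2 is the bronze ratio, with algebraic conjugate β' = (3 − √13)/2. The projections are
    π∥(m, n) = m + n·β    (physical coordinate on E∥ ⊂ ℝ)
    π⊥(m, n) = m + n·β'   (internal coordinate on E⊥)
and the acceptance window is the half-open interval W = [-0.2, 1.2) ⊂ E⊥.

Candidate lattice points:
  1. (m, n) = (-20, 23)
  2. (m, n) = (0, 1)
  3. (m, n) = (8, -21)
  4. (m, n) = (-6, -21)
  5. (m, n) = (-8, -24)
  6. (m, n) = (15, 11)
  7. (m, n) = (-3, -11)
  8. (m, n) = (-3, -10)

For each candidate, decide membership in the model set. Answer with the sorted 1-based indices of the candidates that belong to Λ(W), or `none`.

Numerically β ≈ 3.302776 and β' = −1/β ≈ -0.302776.
#1 (-20,23): internal coord -20 + (23)·β' = -26.963840; -26.963840 ∉ [-0.2, 1.2) → out
#2 (0,1): internal coord 0 + (1)·β' = -0.302776; -0.302776 ∉ [-0.2, 1.2) → out
#3 (8,-21): internal coord 8 + (-21)·β' = +14.358288; +14.358288 ∉ [-0.2, 1.2) → out
#4 (-6,-21): internal coord -6 + (-21)·β' = +0.358288; +0.358288 ∈ [-0.2, 1.2) → IN Λ
#5 (-8,-24): internal coord -8 + (-24)·β' = -0.733385; -0.733385 ∉ [-0.2, 1.2) → out
#6 (15,11): internal coord 15 + (11)·β' = +11.669468; +11.669468 ∉ [-0.2, 1.2) → out
#7 (-3,-11): internal coord -3 + (-11)·β' = +0.330532; +0.330532 ∈ [-0.2, 1.2) → IN Λ
#8 (-3,-10): internal coord -3 + (-10)·β' = +0.027756; +0.027756 ∈ [-0.2, 1.2) → IN Λ

4, 7, 8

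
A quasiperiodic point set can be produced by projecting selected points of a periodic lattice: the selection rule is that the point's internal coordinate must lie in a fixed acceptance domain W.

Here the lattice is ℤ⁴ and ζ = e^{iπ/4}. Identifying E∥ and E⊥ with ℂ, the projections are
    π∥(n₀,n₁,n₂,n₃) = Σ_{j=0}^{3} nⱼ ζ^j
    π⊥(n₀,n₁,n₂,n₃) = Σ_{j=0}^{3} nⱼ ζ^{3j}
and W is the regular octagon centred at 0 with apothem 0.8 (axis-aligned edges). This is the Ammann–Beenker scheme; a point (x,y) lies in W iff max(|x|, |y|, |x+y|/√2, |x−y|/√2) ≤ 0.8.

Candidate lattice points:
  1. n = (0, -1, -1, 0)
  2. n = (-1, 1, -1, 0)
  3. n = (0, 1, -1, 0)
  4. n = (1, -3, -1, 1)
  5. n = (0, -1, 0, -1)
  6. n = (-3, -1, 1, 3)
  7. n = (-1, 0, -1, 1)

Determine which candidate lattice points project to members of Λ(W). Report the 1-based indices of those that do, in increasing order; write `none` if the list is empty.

1, 6

Internal map: ζ^{3j} for j=0..3 gives (1,0), (−√2/2,√2/2), (0,−1), (√2/2,√2/2).
candidate 1: n = (0, -1, -1, 0) → π⊥ ≈ (+0.70711, +0.29289); max(|x|,|y|,|x±y|/√2) = 0.70711 ≤ 0.8 ⇒ ∈ W
candidate 2: n = (-1, 1, -1, 0) → π⊥ ≈ (-1.70711, +1.70711); max(|x|,|y|,|x±y|/√2) = 2.41421 > 0.8 ⇒ ∉ W
candidate 3: n = (0, 1, -1, 0) → π⊥ ≈ (-0.70711, +1.70711); max(|x|,|y|,|x±y|/√2) = 1.70711 > 0.8 ⇒ ∉ W
candidate 4: n = (1, -3, -1, 1) → π⊥ ≈ (+3.82843, -0.41421); max(|x|,|y|,|x±y|/√2) = 3.82843 > 0.8 ⇒ ∉ W
candidate 5: n = (0, -1, 0, -1) → π⊥ ≈ (+0.00000, -1.41421); max(|x|,|y|,|x±y|/√2) = 1.41421 > 0.8 ⇒ ∉ W
candidate 6: n = (-3, -1, 1, 3) → π⊥ ≈ (-0.17157, +0.41421); max(|x|,|y|,|x±y|/√2) = 0.41421 ≤ 0.8 ⇒ ∈ W
candidate 7: n = (-1, 0, -1, 1) → π⊥ ≈ (-0.29289, +1.70711); max(|x|,|y|,|x±y|/√2) = 1.70711 > 0.8 ⇒ ∉ W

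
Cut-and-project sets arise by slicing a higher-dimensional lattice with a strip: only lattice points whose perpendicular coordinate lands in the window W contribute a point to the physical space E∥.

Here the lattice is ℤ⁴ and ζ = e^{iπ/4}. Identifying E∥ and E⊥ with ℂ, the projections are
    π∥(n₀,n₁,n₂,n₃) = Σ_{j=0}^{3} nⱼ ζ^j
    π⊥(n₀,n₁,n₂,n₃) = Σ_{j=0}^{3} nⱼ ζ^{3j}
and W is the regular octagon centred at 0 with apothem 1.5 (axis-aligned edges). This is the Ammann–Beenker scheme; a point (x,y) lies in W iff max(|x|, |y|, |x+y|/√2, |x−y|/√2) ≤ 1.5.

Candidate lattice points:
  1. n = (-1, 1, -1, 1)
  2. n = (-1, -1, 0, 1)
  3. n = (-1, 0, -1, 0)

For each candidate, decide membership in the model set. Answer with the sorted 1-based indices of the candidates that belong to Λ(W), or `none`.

2, 3

With ζ = e^{iπ/4} the internal vectors are ζ^0,ζ^3,ζ^6,ζ^9.
candidate 1: n = (-1, 1, -1, 1) → π⊥ ≈ (-1.0000, +2.4142); max(|x|,|y|,|x±y|/√2) = 2.4142 > 1.5 ⇒ ∉ W
candidate 2: n = (-1, -1, 0, 1) → π⊥ ≈ (+0.4142, +0.0000); max(|x|,|y|,|x±y|/√2) = 0.4142 ≤ 1.5 ⇒ ∈ W
candidate 3: n = (-1, 0, -1, 0) → π⊥ ≈ (-1.0000, +1.0000); max(|x|,|y|,|x±y|/√2) = 1.4142 ≤ 1.5 ⇒ ∈ W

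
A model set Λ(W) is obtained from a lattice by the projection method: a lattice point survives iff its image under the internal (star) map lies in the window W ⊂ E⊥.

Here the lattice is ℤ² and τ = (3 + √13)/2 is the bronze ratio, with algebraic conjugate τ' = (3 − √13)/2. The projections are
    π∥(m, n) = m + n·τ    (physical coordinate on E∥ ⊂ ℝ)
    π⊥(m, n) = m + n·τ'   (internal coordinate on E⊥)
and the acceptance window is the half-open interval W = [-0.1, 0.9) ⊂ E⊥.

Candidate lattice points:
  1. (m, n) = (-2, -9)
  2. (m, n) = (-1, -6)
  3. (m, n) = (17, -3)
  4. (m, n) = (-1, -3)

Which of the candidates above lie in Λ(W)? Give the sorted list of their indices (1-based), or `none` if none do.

1, 2, 4

Compute τ' = (3−√13)/2 = -0.302776, so π⊥(m,n) = m -0.302776·n.
#1 (-2,-9): internal coord -2 + (-9)·τ' = +0.724981; +0.724981 ∈ [-0.1, 0.9) → IN Λ
#2 (-1,-6): internal coord -1 + (-6)·τ' = +0.816654; +0.816654 ∈ [-0.1, 0.9) → IN Λ
#3 (17,-3): internal coord 17 + (-3)·τ' = +17.908327; +17.908327 ∉ [-0.1, 0.9) → out
#4 (-1,-3): internal coord -1 + (-3)·τ' = -0.091673; -0.091673 ∈ [-0.1, 0.9) → IN Λ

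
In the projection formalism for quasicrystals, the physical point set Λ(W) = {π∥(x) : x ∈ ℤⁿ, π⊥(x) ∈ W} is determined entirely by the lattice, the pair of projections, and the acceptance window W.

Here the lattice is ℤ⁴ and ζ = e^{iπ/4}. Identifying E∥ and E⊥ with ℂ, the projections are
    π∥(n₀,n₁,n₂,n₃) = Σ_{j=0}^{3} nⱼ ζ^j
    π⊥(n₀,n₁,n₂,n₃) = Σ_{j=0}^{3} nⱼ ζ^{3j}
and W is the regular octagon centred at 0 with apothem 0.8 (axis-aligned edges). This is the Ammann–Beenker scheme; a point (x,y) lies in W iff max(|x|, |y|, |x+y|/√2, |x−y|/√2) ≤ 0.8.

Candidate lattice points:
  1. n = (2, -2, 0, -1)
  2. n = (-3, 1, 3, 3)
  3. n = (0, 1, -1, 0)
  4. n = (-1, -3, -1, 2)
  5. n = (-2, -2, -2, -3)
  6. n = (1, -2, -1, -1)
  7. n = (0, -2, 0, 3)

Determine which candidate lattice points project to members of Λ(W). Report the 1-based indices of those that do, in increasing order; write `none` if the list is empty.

none

With ζ = e^{iπ/4} the internal vectors are ζ^0,ζ^3,ζ^6,ζ^9.
#1 (2, -2, 0, -1): internal (2.70711, -2.12132); octagon support 3.41421 vs apothem 0.8 → ∉ W
#2 (-3, 1, 3, 3): internal (-1.58579, -0.17157); octagon support 1.58579 vs apothem 0.8 → ∉ W
#3 (0, 1, -1, 0): internal (-0.70711, 1.70711); octagon support 1.70711 vs apothem 0.8 → ∉ W
#4 (-1, -3, -1, 2): internal (2.53553, 0.29289); octagon support 2.53553 vs apothem 0.8 → ∉ W
#5 (-2, -2, -2, -3): internal (-2.70711, -1.53553); octagon support 3.00000 vs apothem 0.8 → ∉ W
#6 (1, -2, -1, -1): internal (1.70711, -1.12132); octagon support 2.00000 vs apothem 0.8 → ∉ W
#7 (0, -2, 0, 3): internal (3.53553, 0.70711); octagon support 3.53553 vs apothem 0.8 → ∉ W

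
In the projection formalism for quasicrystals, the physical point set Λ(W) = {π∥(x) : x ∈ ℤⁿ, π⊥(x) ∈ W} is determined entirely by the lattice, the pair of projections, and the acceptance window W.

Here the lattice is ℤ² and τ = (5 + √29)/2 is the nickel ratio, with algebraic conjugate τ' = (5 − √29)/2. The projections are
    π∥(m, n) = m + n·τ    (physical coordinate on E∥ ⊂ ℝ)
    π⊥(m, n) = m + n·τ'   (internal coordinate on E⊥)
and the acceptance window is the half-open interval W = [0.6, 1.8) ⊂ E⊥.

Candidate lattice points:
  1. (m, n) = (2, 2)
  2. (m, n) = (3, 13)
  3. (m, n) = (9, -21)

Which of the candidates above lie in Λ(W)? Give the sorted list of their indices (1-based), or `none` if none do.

1

Numerically τ ≈ 5.192582 and τ' = −1/τ ≈ -0.192582.
candidate 1: (m,n)=(2,2) → π∥ = 2+2·τ ≈ 12.385165, π⊥ = 2+2·τ' ≈ 1.614835 ∈ [0.6, 1.8) ⇒ IN Λ
candidate 2: (m,n)=(3,13) → π∥ = 3+13·τ ≈ 70.503571, π⊥ = 3+13·τ' ≈ 0.496429 ∉ [0.6, 1.8) ⇒ out
candidate 3: (m,n)=(9,-21) → π∥ = 9-21·τ ≈ -100.044230, π⊥ = 9-21·τ' ≈ 13.044230 ∉ [0.6, 1.8) ⇒ out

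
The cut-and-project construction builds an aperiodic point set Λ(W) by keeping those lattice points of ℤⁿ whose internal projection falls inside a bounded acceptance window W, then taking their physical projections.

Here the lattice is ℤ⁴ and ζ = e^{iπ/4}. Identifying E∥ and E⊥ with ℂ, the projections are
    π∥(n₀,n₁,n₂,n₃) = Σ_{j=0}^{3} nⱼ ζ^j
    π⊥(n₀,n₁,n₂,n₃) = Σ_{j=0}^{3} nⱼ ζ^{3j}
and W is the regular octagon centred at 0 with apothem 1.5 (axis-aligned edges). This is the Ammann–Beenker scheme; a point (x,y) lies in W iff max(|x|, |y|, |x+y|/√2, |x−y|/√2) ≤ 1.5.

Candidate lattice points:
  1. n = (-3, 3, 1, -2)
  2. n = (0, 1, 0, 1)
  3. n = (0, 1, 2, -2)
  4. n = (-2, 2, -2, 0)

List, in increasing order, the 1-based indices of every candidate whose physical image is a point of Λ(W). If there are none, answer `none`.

π⊥(n) = n₀ + n₁ζ³ + n₂ζ⁶ + n₃ζ⁹ where ζ = e^{iπ/4}.
candidate 1: n = (-3, 3, 1, -2) → π⊥ ≈ (-6.53553, -0.29289); max(|x|,|y|,|x±y|/√2) = 6.53553 > 1.5 ⇒ ∉ W
candidate 2: n = (0, 1, 0, 1) → π⊥ ≈ (+0.00000, +1.41421); max(|x|,|y|,|x±y|/√2) = 1.41421 ≤ 1.5 ⇒ ∈ W
candidate 3: n = (0, 1, 2, -2) → π⊥ ≈ (-2.12132, -2.70711); max(|x|,|y|,|x±y|/√2) = 3.41421 > 1.5 ⇒ ∉ W
candidate 4: n = (-2, 2, -2, 0) → π⊥ ≈ (-3.41421, +3.41421); max(|x|,|y|,|x±y|/√2) = 4.82843 > 1.5 ⇒ ∉ W

2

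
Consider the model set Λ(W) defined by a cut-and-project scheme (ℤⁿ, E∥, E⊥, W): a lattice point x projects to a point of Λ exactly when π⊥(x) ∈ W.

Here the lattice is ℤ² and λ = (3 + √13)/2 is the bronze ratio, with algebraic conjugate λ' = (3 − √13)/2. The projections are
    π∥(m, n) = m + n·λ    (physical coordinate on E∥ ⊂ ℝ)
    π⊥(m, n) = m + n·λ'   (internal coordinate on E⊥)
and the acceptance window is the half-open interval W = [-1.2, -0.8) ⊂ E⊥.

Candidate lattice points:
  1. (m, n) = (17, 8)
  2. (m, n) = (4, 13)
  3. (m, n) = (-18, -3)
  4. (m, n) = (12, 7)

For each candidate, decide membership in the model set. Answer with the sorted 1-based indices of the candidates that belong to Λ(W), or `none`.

Compute λ' = (3−√13)/2 = -0.30278, so π⊥(m,n) = m -0.30278·n.
#1 (17,8): internal coord 17 + (8)·λ' = +14.57779; +14.57779 ∉ [-1.2, -0.8) → out
#2 (4,13): internal coord 4 + (13)·λ' = +0.06392; +0.06392 ∉ [-1.2, -0.8) → out
#3 (-18,-3): internal coord -18 + (-3)·λ' = -17.09167; -17.09167 ∉ [-1.2, -0.8) → out
#4 (12,7): internal coord 12 + (7)·λ' = +9.88057; +9.88057 ∉ [-1.2, -0.8) → out

none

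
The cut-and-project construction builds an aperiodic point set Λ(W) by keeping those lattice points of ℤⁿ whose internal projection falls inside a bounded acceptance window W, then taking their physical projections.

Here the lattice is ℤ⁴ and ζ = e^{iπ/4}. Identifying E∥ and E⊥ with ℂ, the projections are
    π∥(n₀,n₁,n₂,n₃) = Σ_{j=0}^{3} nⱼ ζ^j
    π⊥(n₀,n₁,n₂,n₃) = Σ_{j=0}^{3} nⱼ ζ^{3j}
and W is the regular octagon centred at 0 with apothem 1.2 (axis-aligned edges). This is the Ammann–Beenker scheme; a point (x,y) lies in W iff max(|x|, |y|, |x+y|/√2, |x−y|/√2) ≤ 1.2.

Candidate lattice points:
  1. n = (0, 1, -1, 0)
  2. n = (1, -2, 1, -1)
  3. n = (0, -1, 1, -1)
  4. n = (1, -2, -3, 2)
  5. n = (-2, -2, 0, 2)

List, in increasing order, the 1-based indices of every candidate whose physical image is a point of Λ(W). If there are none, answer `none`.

With ζ = e^{iπ/4} the internal vectors are ζ^0,ζ^3,ζ^6,ζ^9.
candidate 1: n = (0, 1, -1, 0) → π⊥ ≈ (-0.707107, +1.707107); max(|x|,|y|,|x±y|/√2) = 1.707107 > 1.2 ⇒ ∉ W
candidate 2: n = (1, -2, 1, -1) → π⊥ ≈ (+1.707107, -3.121320); max(|x|,|y|,|x±y|/√2) = 3.414214 > 1.2 ⇒ ∉ W
candidate 3: n = (0, -1, 1, -1) → π⊥ ≈ (+0.000000, -2.414214); max(|x|,|y|,|x±y|/√2) = 2.414214 > 1.2 ⇒ ∉ W
candidate 4: n = (1, -2, -3, 2) → π⊥ ≈ (+3.828427, +3.000000); max(|x|,|y|,|x±y|/√2) = 4.828427 > 1.2 ⇒ ∉ W
candidate 5: n = (-2, -2, 0, 2) → π⊥ ≈ (+0.828427, +0.000000); max(|x|,|y|,|x±y|/√2) = 0.828427 ≤ 1.2 ⇒ ∈ W

5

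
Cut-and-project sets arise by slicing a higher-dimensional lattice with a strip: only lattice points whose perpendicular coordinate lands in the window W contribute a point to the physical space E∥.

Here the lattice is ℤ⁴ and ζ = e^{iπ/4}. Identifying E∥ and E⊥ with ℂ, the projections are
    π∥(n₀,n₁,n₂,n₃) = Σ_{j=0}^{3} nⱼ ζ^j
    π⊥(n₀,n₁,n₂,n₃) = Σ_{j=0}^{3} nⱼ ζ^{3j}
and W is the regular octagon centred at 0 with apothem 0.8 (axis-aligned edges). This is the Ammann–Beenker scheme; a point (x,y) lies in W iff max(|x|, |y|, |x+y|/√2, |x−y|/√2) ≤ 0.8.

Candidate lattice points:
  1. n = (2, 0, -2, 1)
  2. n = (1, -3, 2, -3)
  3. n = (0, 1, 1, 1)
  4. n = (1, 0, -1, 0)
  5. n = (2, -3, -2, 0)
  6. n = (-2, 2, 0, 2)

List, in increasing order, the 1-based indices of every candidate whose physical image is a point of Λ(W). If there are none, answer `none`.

3

π⊥(n) = n₀ + n₁ζ³ + n₂ζ⁶ + n₃ζ⁹ where ζ = e^{iπ/4}.
#1 (2, 0, -2, 1): internal (2.707107, 2.707107); octagon support 3.828427 vs apothem 0.8 → ∉ W
#2 (1, -3, 2, -3): internal (1.000000, -6.242641); octagon support 6.242641 vs apothem 0.8 → ∉ W
#3 (0, 1, 1, 1): internal (0.000000, 0.414214); octagon support 0.414214 vs apothem 0.8 → ∈ W
#4 (1, 0, -1, 0): internal (1.000000, 1.000000); octagon support 1.414214 vs apothem 0.8 → ∉ W
#5 (2, -3, -2, 0): internal (4.121320, -0.121320); octagon support 4.121320 vs apothem 0.8 → ∉ W
#6 (-2, 2, 0, 2): internal (-2.000000, 2.828427); octagon support 3.414214 vs apothem 0.8 → ∉ W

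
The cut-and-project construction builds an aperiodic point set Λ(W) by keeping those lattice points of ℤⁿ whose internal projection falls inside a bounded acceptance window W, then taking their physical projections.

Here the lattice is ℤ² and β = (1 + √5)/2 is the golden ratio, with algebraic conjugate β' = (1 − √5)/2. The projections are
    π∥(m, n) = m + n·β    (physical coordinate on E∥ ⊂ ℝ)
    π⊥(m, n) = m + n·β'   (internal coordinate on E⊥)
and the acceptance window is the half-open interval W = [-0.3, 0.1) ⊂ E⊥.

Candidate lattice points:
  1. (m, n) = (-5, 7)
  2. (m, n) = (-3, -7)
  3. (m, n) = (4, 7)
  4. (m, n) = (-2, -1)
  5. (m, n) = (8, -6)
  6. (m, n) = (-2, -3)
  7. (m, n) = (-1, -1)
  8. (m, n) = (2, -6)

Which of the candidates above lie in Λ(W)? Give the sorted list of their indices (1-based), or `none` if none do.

Compute β' = (1−√5)/2 = -0.6180, so π⊥(m,n) = m -0.6180·n.
candidate 1: (m,n)=(-5,7) → π∥ = -5+7·β ≈ 6.3262, π⊥ = -5+7·β' ≈ -9.3262 ∉ [-0.3, 0.1) ⇒ out
candidate 2: (m,n)=(-3,-7) → π∥ = -3-7·β ≈ -14.3262, π⊥ = -3-7·β' ≈ 1.3262 ∉ [-0.3, 0.1) ⇒ out
candidate 3: (m,n)=(4,7) → π∥ = 4+7·β ≈ 15.3262, π⊥ = 4+7·β' ≈ -0.3262 ∉ [-0.3, 0.1) ⇒ out
candidate 4: (m,n)=(-2,-1) → π∥ = -2-1·β ≈ -3.6180, π⊥ = -2-1·β' ≈ -1.3820 ∉ [-0.3, 0.1) ⇒ out
candidate 5: (m,n)=(8,-6) → π∥ = 8-6·β ≈ -1.7082, π⊥ = 8-6·β' ≈ 11.7082 ∉ [-0.3, 0.1) ⇒ out
candidate 6: (m,n)=(-2,-3) → π∥ = -2-3·β ≈ -6.8541, π⊥ = -2-3·β' ≈ -0.1459 ∈ [-0.3, 0.1) ⇒ IN Λ
candidate 7: (m,n)=(-1,-1) → π∥ = -1-1·β ≈ -2.6180, π⊥ = -1-1·β' ≈ -0.3820 ∉ [-0.3, 0.1) ⇒ out
candidate 8: (m,n)=(2,-6) → π∥ = 2-6·β ≈ -7.7082, π⊥ = 2-6·β' ≈ 5.7082 ∉ [-0.3, 0.1) ⇒ out

6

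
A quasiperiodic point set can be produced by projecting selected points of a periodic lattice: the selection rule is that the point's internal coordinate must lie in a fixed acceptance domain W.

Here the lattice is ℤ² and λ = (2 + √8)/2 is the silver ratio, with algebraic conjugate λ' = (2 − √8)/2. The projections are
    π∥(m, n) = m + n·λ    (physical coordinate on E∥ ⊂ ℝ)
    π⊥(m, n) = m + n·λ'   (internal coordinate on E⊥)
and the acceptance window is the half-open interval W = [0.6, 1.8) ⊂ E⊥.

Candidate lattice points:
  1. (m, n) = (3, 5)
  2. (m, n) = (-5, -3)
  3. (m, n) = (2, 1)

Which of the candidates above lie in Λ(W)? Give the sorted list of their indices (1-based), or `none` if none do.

1, 3

Compute λ' = (2−√8)/2 = -0.414214, so π⊥(m,n) = m -0.414214·n.
#1 (3,5): internal coord 3 + (5)·λ' = +0.928932; +0.928932 ∈ [0.6, 1.8) → IN Λ
#2 (-5,-3): internal coord -5 + (-3)·λ' = -3.757359; -3.757359 ∉ [0.6, 1.8) → out
#3 (2,1): internal coord 2 + (1)·λ' = +1.585786; +1.585786 ∈ [0.6, 1.8) → IN Λ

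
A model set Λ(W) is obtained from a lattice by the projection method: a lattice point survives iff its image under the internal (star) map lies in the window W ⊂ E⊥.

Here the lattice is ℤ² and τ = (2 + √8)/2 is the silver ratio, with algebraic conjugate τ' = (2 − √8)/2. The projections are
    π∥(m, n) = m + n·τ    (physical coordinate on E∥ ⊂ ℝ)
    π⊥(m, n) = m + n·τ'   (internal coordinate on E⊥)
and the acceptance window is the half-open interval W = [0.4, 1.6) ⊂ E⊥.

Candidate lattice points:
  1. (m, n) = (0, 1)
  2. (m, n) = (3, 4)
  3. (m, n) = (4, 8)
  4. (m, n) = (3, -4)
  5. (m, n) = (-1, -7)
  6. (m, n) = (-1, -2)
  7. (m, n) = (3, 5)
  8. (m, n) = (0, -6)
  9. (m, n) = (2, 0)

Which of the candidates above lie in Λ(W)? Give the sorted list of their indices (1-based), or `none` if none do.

2, 3, 7

Numerically τ ≈ 2.414214 and τ' = −1/τ ≈ -0.414214.
candidate 1: (m,n)=(0,1) → π∥ = 0+1·τ ≈ 2.414214, π⊥ = 0+1·τ' ≈ -0.414214 ∉ [0.4, 1.6) ⇒ out
candidate 2: (m,n)=(3,4) → π∥ = 3+4·τ ≈ 12.656854, π⊥ = 3+4·τ' ≈ 1.343146 ∈ [0.4, 1.6) ⇒ IN Λ
candidate 3: (m,n)=(4,8) → π∥ = 4+8·τ ≈ 23.313708, π⊥ = 4+8·τ' ≈ 0.686292 ∈ [0.4, 1.6) ⇒ IN Λ
candidate 4: (m,n)=(3,-4) → π∥ = 3-4·τ ≈ -6.656854, π⊥ = 3-4·τ' ≈ 4.656854 ∉ [0.4, 1.6) ⇒ out
candidate 5: (m,n)=(-1,-7) → π∥ = -1-7·τ ≈ -17.899495, π⊥ = -1-7·τ' ≈ 1.899495 ∉ [0.4, 1.6) ⇒ out
candidate 6: (m,n)=(-1,-2) → π∥ = -1-2·τ ≈ -5.828427, π⊥ = -1-2·τ' ≈ -0.171573 ∉ [0.4, 1.6) ⇒ out
candidate 7: (m,n)=(3,5) → π∥ = 3+5·τ ≈ 15.071068, π⊥ = 3+5·τ' ≈ 0.928932 ∈ [0.4, 1.6) ⇒ IN Λ
candidate 8: (m,n)=(0,-6) → π∥ = 0-6·τ ≈ -14.485281, π⊥ = 0-6·τ' ≈ 2.485281 ∉ [0.4, 1.6) ⇒ out
candidate 9: (m,n)=(2,0) → π∥ = 2+0·τ ≈ 2.000000, π⊥ = 2+0·τ' ≈ 2.000000 ∉ [0.4, 1.6) ⇒ out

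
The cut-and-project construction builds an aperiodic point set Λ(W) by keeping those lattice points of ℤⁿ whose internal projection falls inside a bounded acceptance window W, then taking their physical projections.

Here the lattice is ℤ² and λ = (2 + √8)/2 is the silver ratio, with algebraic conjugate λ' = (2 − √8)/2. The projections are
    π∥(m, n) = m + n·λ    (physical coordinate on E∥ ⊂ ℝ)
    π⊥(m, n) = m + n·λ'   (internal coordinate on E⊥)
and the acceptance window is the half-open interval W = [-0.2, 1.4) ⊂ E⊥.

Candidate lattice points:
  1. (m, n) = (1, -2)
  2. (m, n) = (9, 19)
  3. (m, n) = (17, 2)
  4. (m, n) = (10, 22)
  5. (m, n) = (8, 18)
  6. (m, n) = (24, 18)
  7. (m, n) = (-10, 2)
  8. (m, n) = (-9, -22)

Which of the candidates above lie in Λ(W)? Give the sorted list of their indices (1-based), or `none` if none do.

Compute λ' = (2−√8)/2 = -0.41421, so π⊥(m,n) = m -0.41421·n.
candidate 1: (m,n)=(1,-2) → π∥ = 1-2·λ ≈ -3.82843, π⊥ = 1-2·λ' ≈ 1.82843 ∉ [-0.2, 1.4) ⇒ out
candidate 2: (m,n)=(9,19) → π∥ = 9+19·λ ≈ 54.87006, π⊥ = 9+19·λ' ≈ 1.12994 ∈ [-0.2, 1.4) ⇒ IN Λ
candidate 3: (m,n)=(17,2) → π∥ = 17+2·λ ≈ 21.82843, π⊥ = 17+2·λ' ≈ 16.17157 ∉ [-0.2, 1.4) ⇒ out
candidate 4: (m,n)=(10,22) → π∥ = 10+22·λ ≈ 63.11270, π⊥ = 10+22·λ' ≈ 0.88730 ∈ [-0.2, 1.4) ⇒ IN Λ
candidate 5: (m,n)=(8,18) → π∥ = 8+18·λ ≈ 51.45584, π⊥ = 8+18·λ' ≈ 0.54416 ∈ [-0.2, 1.4) ⇒ IN Λ
candidate 6: (m,n)=(24,18) → π∥ = 24+18·λ ≈ 67.45584, π⊥ = 24+18·λ' ≈ 16.54416 ∉ [-0.2, 1.4) ⇒ out
candidate 7: (m,n)=(-10,2) → π∥ = -10+2·λ ≈ -5.17157, π⊥ = -10+2·λ' ≈ -10.82843 ∉ [-0.2, 1.4) ⇒ out
candidate 8: (m,n)=(-9,-22) → π∥ = -9-22·λ ≈ -62.11270, π⊥ = -9-22·λ' ≈ 0.11270 ∈ [-0.2, 1.4) ⇒ IN Λ

2, 4, 5, 8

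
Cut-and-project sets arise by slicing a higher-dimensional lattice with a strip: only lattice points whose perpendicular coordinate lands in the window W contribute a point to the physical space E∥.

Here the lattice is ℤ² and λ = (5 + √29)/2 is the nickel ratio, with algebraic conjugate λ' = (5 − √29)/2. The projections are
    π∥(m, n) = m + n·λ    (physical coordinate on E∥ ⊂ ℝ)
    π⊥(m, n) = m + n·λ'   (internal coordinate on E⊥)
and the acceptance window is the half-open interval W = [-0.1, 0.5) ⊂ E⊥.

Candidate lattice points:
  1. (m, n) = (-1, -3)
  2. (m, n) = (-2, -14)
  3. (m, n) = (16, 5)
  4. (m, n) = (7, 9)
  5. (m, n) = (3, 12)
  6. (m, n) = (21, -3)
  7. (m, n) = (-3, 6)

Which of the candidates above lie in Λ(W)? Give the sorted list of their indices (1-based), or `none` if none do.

none

Numerically λ ≈ 5.192582 and λ' = −1/λ ≈ -0.192582.
candidate 1: (m,n)=(-1,-3) → π∥ = -1-3·λ ≈ -16.577747, π⊥ = -1-3·λ' ≈ -0.422253 ∉ [-0.1, 0.5) ⇒ out
candidate 2: (m,n)=(-2,-14) → π∥ = -2-14·λ ≈ -74.696154, π⊥ = -2-14·λ' ≈ 0.696154 ∉ [-0.1, 0.5) ⇒ out
candidate 3: (m,n)=(16,5) → π∥ = 16+5·λ ≈ 41.962912, π⊥ = 16+5·λ' ≈ 15.037088 ∉ [-0.1, 0.5) ⇒ out
candidate 4: (m,n)=(7,9) → π∥ = 7+9·λ ≈ 53.733242, π⊥ = 7+9·λ' ≈ 5.266758 ∉ [-0.1, 0.5) ⇒ out
candidate 5: (m,n)=(3,12) → π∥ = 3+12·λ ≈ 65.310989, π⊥ = 3+12·λ' ≈ 0.689011 ∉ [-0.1, 0.5) ⇒ out
candidate 6: (m,n)=(21,-3) → π∥ = 21-3·λ ≈ 5.422253, π⊥ = 21-3·λ' ≈ 21.577747 ∉ [-0.1, 0.5) ⇒ out
candidate 7: (m,n)=(-3,6) → π∥ = -3+6·λ ≈ 28.155494, π⊥ = -3+6·λ' ≈ -4.155494 ∉ [-0.1, 0.5) ⇒ out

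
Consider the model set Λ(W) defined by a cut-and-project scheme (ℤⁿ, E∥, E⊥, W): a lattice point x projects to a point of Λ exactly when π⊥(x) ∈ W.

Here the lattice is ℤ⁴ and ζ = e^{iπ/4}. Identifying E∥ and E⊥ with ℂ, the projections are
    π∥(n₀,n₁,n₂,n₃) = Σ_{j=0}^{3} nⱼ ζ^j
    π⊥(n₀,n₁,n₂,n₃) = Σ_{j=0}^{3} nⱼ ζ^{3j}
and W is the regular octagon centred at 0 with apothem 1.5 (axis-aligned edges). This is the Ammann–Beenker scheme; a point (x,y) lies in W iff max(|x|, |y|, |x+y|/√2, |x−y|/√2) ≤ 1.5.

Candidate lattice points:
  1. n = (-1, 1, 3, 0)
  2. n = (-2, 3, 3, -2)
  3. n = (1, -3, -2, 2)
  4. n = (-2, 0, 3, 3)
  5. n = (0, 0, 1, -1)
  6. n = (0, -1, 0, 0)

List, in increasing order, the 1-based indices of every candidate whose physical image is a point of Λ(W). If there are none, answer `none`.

4, 6

Internal map: ζ^{3j} for j=0..3 gives (1,0), (−√2/2,√2/2), (0,−1), (√2/2,√2/2).
#1 (-1, 1, 3, 0): internal (-1.707107, -2.292893); octagon support 2.828427 vs apothem 1.5 → ∉ W
#2 (-2, 3, 3, -2): internal (-5.535534, -2.292893); octagon support 5.535534 vs apothem 1.5 → ∉ W
#3 (1, -3, -2, 2): internal (4.535534, 1.292893); octagon support 4.535534 vs apothem 1.5 → ∉ W
#4 (-2, 0, 3, 3): internal (0.121320, -0.878680); octagon support 0.878680 vs apothem 1.5 → ∈ W
#5 (0, 0, 1, -1): internal (-0.707107, -1.707107); octagon support 1.707107 vs apothem 1.5 → ∉ W
#6 (0, -1, 0, 0): internal (0.707107, -0.707107); octagon support 1.000000 vs apothem 1.5 → ∈ W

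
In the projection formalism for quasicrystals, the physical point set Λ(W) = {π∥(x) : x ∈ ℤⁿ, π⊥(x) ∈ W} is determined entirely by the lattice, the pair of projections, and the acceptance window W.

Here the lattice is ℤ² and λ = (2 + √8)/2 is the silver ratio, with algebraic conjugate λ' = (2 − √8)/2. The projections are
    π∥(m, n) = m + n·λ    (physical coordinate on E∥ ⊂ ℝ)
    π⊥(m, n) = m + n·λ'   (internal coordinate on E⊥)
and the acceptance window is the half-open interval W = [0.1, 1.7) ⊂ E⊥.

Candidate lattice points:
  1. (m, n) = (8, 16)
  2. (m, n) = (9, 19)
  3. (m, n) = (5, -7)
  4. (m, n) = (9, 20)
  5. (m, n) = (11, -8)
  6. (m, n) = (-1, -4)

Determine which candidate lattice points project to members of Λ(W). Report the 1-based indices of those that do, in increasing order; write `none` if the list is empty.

λ' = (2−√8)/2 ≈ -0.41421.
candidate 1: (m,n)=(8,16) → π∥ = 8+16·λ ≈ 46.62742, π⊥ = 8+16·λ' ≈ 1.37258 ∈ [0.1, 1.7) ⇒ IN Λ
candidate 2: (m,n)=(9,19) → π∥ = 9+19·λ ≈ 54.87006, π⊥ = 9+19·λ' ≈ 1.12994 ∈ [0.1, 1.7) ⇒ IN Λ
candidate 3: (m,n)=(5,-7) → π∥ = 5-7·λ ≈ -11.89949, π⊥ = 5-7·λ' ≈ 7.89949 ∉ [0.1, 1.7) ⇒ out
candidate 4: (m,n)=(9,20) → π∥ = 9+20·λ ≈ 57.28427, π⊥ = 9+20·λ' ≈ 0.71573 ∈ [0.1, 1.7) ⇒ IN Λ
candidate 5: (m,n)=(11,-8) → π∥ = 11-8·λ ≈ -8.31371, π⊥ = 11-8·λ' ≈ 14.31371 ∉ [0.1, 1.7) ⇒ out
candidate 6: (m,n)=(-1,-4) → π∥ = -1-4·λ ≈ -10.65685, π⊥ = -1-4·λ' ≈ 0.65685 ∈ [0.1, 1.7) ⇒ IN Λ

1, 2, 4, 6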